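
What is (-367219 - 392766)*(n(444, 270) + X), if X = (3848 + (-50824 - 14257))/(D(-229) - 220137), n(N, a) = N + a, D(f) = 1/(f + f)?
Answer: -54730689182428920/100822747 ≈ -5.4284e+8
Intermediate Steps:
D(f) = 1/(2*f)
X = 28044714/100822747 (X = (3848 + (-50824 - 14257))/((½)/(-229) - 220137) = (3848 - 65081)/((½)*(-1/229) - 220137) = -61233/(-1/458 - 220137) = -61233/(-100822747/458) = -61233*(-458/100822747) = 28044714/100822747 ≈ 0.27816)
(-367219 - 392766)*(n(444, 270) + X) = (-367219 - 392766)*((444 + 270) + 28044714/100822747) = -759985*(714 + 28044714/100822747) = -759985*72015486072/100822747 = -54730689182428920/100822747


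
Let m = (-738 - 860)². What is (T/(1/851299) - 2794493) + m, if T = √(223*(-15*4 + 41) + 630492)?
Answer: -240889 + 851299*√626255 ≈ 6.7345e+8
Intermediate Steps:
T = √626255 (T = √(223*(-60 + 41) + 630492) = √(223*(-19) + 630492) = √(-4237 + 630492) = √626255 ≈ 791.36)
m = 2553604 (m = (-1598)² = 2553604)
(T/(1/851299) - 2794493) + m = (√626255/(1/851299) - 2794493) + 2553604 = (√626255*851299 - 2794493) + 2553604 = (851299*√626255 - 2794493) + 2553604 = (-2794493 + 851299*√626255) + 2553604 = -240889 + 851299*√626255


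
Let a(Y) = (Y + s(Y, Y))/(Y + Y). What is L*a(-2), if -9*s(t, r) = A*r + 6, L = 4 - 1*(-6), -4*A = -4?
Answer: 55/9 ≈ 6.1111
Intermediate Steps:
A = 1 (A = -¼*(-4) = 1)
L = 10 (L = 4 + 6 = 10)
s(t, r) = -⅔ - r/9 (s(t, r) = -(1*r + 6)/9 = -(r + 6)/9 = -(6 + r)/9 = -⅔ - r/9)
a(Y) = (-⅔ + 8*Y/9)/(2*Y) (a(Y) = (Y + (-⅔ - Y/9))/(Y + Y) = (-⅔ + 8*Y/9)/((2*Y)) = (-⅔ + 8*Y/9)*(1/(2*Y)) = (-⅔ + 8*Y/9)/(2*Y))
L*a(-2) = 10*((⅑)*(-3 + 4*(-2))/(-2)) = 10*((⅑)*(-½)*(-3 - 8)) = 10*((⅑)*(-½)*(-11)) = 10*(11/18) = 55/9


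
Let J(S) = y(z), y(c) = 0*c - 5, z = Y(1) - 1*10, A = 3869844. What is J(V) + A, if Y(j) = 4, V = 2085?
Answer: 3869839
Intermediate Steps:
z = -6 (z = 4 - 1*10 = 4 - 10 = -6)
y(c) = -5 (y(c) = 0 - 5 = -5)
J(S) = -5
J(V) + A = -5 + 3869844 = 3869839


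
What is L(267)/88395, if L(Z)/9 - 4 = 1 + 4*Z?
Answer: 3219/29465 ≈ 0.10925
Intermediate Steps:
L(Z) = 45 + 36*Z (L(Z) = 36 + 9*(1 + 4*Z) = 36 + (9 + 36*Z) = 45 + 36*Z)
L(267)/88395 = (45 + 36*267)/88395 = (45 + 9612)*(1/88395) = 9657*(1/88395) = 3219/29465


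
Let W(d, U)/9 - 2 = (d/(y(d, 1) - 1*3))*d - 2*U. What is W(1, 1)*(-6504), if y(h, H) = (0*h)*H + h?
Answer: 29268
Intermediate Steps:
y(h, H) = h (y(h, H) = 0*H + h = 0 + h = h)
W(d, U) = 18 - 18*U + 9*d²/(-3 + d) (W(d, U) = 18 + 9*((d/(d - 1*3))*d - 2*U) = 18 + 9*((d/(d - 3))*d - 2*U) = 18 + 9*((d/(-3 + d))*d - 2*U) = 18 + 9*(d²/(-3 + d) - 2*U) = 18 + 9*(-2*U + d²/(-3 + d)) = 18 + (-18*U + 9*d²/(-3 + d)) = 18 - 18*U + 9*d²/(-3 + d))
W(1, 1)*(-6504) = (9*(-6 + 1² + 2*1 + 6*1 - 2*1*1)/(-3 + 1))*(-6504) = (9*(-6 + 1 + 2 + 6 - 2)/(-2))*(-6504) = (9*(-½)*1)*(-6504) = -9/2*(-6504) = 29268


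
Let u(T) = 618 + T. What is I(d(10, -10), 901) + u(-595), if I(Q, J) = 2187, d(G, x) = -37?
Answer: 2210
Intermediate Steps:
I(d(10, -10), 901) + u(-595) = 2187 + (618 - 595) = 2187 + 23 = 2210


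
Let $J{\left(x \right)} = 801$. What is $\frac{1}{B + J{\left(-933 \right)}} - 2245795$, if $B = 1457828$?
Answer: $- \frac{3275781715054}{1458629} \approx -2.2458 \cdot 10^{6}$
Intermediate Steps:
$\frac{1}{B + J{\left(-933 \right)}} - 2245795 = \frac{1}{1457828 + 801} - 2245795 = \frac{1}{1458629} - 2245795 = - \frac{3275781715054}{1458629}$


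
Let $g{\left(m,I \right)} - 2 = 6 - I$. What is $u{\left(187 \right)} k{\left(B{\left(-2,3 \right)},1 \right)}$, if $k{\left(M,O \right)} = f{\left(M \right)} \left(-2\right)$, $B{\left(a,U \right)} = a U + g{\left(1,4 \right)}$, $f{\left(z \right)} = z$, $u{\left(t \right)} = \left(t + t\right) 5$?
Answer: $7480$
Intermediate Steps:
$g{\left(m,I \right)} = 8 - I$ ($g{\left(m,I \right)} = 2 - \left(-6 + I\right) = 8 - I$)
$u{\left(t \right)} = 10 t$ ($u{\left(t \right)} = 2 t 5 = 10 t$)
$B{\left(a,U \right)} = 4 + U a$ ($B{\left(a,U \right)} = a U + \left(8 - 4\right) = U a + \left(8 - 4\right) = U a + 4 = 4 + U a$)
$k{\left(M,O \right)} = - 2 M$ ($k{\left(M,O \right)} = M \left(-2\right) = - 2 M$)
$u{\left(187 \right)} k{\left(B{\left(-2,3 \right)},1 \right)} = 10 \cdot 187 \left(- 2 \left(4 + 3 \left(-2\right)\right)\right) = 1870 \left(- 2 \left(4 - 6\right)\right) = 1870 \left(\left(-2\right) \left(-2\right)\right) = 1870 \cdot 4 = 7480$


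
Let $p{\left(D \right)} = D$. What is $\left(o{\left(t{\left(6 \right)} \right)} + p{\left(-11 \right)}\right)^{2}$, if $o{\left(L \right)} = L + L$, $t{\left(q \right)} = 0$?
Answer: $121$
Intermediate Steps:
$o{\left(L \right)} = 2 L$
$\left(o{\left(t{\left(6 \right)} \right)} + p{\left(-11 \right)}\right)^{2} = \left(2 \cdot 0 - 11\right)^{2} = \left(0 - 11\right)^{2} = \left(-11\right)^{2} = 121$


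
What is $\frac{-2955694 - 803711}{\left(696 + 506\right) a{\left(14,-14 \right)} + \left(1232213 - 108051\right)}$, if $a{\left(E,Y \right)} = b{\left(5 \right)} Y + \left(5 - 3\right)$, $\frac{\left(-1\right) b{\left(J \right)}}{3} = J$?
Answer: $- \frac{1253135}{459662} \approx -2.7262$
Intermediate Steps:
$b{\left(J \right)} = - 3 J$
$a{\left(E,Y \right)} = 2 - 15 Y$ ($a{\left(E,Y \right)} = \left(-3\right) 5 Y + \left(5 - 3\right) = - 15 Y + 2 = 2 - 15 Y$)
$\frac{-2955694 - 803711}{\left(696 + 506\right) a{\left(14,-14 \right)} + \left(1232213 - 108051\right)} = \frac{-2955694 - 803711}{\left(696 + 506\right) \left(2 - -210\right) + \left(1232213 - 108051\right)} = - \frac{3759405}{1202 \left(2 + 210\right) + \left(1232213 - 108051\right)} = - \frac{3759405}{1202 \cdot 212 + 1124162} = - \frac{3759405}{254824 + 1124162} = - \frac{3759405}{1378986} = \left(-3759405\right) \frac{1}{1378986} = - \frac{1253135}{459662}$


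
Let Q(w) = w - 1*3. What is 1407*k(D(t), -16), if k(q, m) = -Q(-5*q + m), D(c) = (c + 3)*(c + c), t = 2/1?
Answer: 167433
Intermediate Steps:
t = 2 (t = 2*1 = 2)
Q(w) = -3 + w (Q(w) = w - 3 = -3 + w)
D(c) = 2*c*(3 + c) (D(c) = (3 + c)*(2*c) = 2*c*(3 + c))
k(q, m) = 3 - m + 5*q (k(q, m) = -(-3 + (-5*q + m)) = -(-3 + (m - 5*q)) = -(-3 + m - 5*q) = 3 - m + 5*q)
1407*k(D(t), -16) = 1407*(3 - 1*(-16) + 5*(2*2*(3 + 2))) = 1407*(3 + 16 + 5*(2*2*5)) = 1407*(3 + 16 + 5*20) = 1407*(3 + 16 + 100) = 1407*119 = 167433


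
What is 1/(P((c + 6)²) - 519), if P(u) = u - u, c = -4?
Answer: -1/519 ≈ -0.0019268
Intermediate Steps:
P(u) = 0
1/(P((c + 6)²) - 519) = 1/(0 - 519) = 1/(-519) = -1/519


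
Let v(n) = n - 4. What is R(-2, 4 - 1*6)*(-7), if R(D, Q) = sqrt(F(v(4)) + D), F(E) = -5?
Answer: -7*I*sqrt(7) ≈ -18.52*I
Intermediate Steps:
v(n) = -4 + n
R(D, Q) = sqrt(-5 + D)
R(-2, 4 - 1*6)*(-7) = sqrt(-5 - 2)*(-7) = sqrt(-7)*(-7) = (I*sqrt(7))*(-7) = -7*I*sqrt(7)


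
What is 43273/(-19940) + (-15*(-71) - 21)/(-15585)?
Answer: -46348471/20717660 ≈ -2.2371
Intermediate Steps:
43273/(-19940) + (-15*(-71) - 21)/(-15585) = 43273*(-1/19940) + (1065 - 21)*(-1/15585) = -43273/19940 + 1044*(-1/15585) = -43273/19940 - 348/5195 = -46348471/20717660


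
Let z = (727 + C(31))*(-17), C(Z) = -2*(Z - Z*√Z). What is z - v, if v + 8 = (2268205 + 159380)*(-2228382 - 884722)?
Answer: 7557324562543 - 1054*√31 ≈ 7.5573e+12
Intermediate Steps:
C(Z) = -2*Z + 2*Z^(3/2) (C(Z) = -2*(Z - Z^(3/2)) = -2*Z + 2*Z^(3/2))
z = -11305 - 1054*√31 (z = (727 + (-2*31 + 2*31^(3/2)))*(-17) = (727 + (-62 + 2*(31*√31)))*(-17) = (727 + (-62 + 62*√31))*(-17) = (665 + 62*√31)*(-17) = -11305 - 1054*√31 ≈ -17173.)
v = -7557324573848 (v = -8 + (2268205 + 159380)*(-2228382 - 884722) = -8 + 2427585*(-3113104) = -8 - 7557324573840 = -7557324573848)
z - v = (-11305 - 1054*√31) - 1*(-7557324573848) = (-11305 - 1054*√31) + 7557324573848 = 7557324562543 - 1054*√31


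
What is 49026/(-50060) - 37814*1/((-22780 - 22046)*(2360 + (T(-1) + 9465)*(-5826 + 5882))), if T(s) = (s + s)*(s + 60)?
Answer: -144437420299519/147483969841440 ≈ -0.97934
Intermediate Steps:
T(s) = 2*s*(60 + s) (T(s) = (2*s)*(60 + s) = 2*s*(60 + s))
49026/(-50060) - 37814*1/((-22780 - 22046)*(2360 + (T(-1) + 9465)*(-5826 + 5882))) = 49026/(-50060) - 37814*1/((-22780 - 22046)*(2360 + (2*(-1)*(60 - 1) + 9465)*(-5826 + 5882))) = 49026*(-1/50060) - 37814*(-1/(44826*(2360 + (2*(-1)*59 + 9465)*56))) = -24513/25030 - 37814*(-1/(44826*(2360 + (-118 + 9465)*56))) = -24513/25030 - 37814*(-1/(44826*(2360 + 9347*56))) = -24513/25030 - 37814*(-1/(44826*(2360 + 523432))) = -24513/25030 - 37814/((-44826*525792)) = -24513/25030 - 37814/(-23569152192) = -24513/25030 - 37814*(-1/23569152192) = -24513/25030 + 18907/11784576096 = -144437420299519/147483969841440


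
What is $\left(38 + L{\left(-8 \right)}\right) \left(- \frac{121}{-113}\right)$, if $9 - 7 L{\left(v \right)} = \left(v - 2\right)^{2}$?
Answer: $\frac{3025}{113} \approx 26.77$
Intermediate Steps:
$L{\left(v \right)} = \frac{9}{7} - \frac{\left(-2 + v\right)^{2}}{7}$ ($L{\left(v \right)} = \frac{9}{7} - \frac{\left(v - 2\right)^{2}}{7} = \frac{9}{7} - \frac{\left(-2 + v\right)^{2}}{7}$)
$\left(38 + L{\left(-8 \right)}\right) \left(- \frac{121}{-113}\right) = \left(38 + \left(\frac{9}{7} - \frac{\left(-2 - 8\right)^{2}}{7}\right)\right) \left(- \frac{121}{-113}\right) = \left(38 + \left(\frac{9}{7} - \frac{\left(-10\right)^{2}}{7}\right)\right) \left(\left(-121\right) \left(- \frac{1}{113}\right)\right) = \left(38 + \left(\frac{9}{7} - \frac{100}{7}\right)\right) \frac{121}{113} = \left(38 - 13\right) \frac{121}{113} = 25 \cdot \frac{121}{113} = \frac{3025}{113}$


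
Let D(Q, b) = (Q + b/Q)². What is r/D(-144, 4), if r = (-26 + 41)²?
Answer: 11664/1075369 ≈ 0.010847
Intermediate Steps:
r = 225 (r = 15² = 225)
r/D(-144, 4) = 225/(((4 + (-144)²)²/(-144)²)) = 225/(((4 + 20736)²/20736)) = 225/(((1/20736)*20740²)) = 225/(((1/20736)*430147600)) = 225/(26884225/1296) = 225*(1296/26884225) = 11664/1075369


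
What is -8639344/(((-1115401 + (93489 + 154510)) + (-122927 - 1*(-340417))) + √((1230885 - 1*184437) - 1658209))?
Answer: 5614813337728/422386219505 + 8639344*I*√611761/422386219505 ≈ 13.293 + 0.015998*I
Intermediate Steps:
-8639344/(((-1115401 + (93489 + 154510)) + (-122927 - 1*(-340417))) + √((1230885 - 1*184437) - 1658209)) = -8639344/(((-1115401 + 247999) + (-122927 + 340417)) + √((1230885 - 184437) - 1658209)) = -8639344/((-867402 + 217490) + √(1046448 - 1658209)) = -8639344/(-649912 + √(-611761)) = -8639344/(-649912 + I*√611761)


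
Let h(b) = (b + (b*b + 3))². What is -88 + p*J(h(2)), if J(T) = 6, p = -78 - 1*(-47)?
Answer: -274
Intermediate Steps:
h(b) = (3 + b + b²)² (h(b) = (b + (b² + 3))² = (b + (3 + b²))² = (3 + b + b²)²)
p = -31 (p = -78 + 47 = -31)
-88 + p*J(h(2)) = -88 - 31*6 = -88 - 186 = -274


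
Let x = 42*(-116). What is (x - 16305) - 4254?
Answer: -25431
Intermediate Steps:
x = -4872
(x - 16305) - 4254 = (-4872 - 16305) - 4254 = -21177 - 4254 = -25431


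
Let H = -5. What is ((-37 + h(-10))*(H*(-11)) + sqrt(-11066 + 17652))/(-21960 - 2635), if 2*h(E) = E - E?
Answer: 407/4919 - sqrt(6586)/24595 ≈ 0.079441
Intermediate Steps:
h(E) = 0 (h(E) = (E - E)/2 = (1/2)*0 = 0)
((-37 + h(-10))*(H*(-11)) + sqrt(-11066 + 17652))/(-21960 - 2635) = ((-37 + 0)*(-5*(-11)) + sqrt(-11066 + 17652))/(-21960 - 2635) = (-37*55 + sqrt(6586))/(-24595) = (-2035 + sqrt(6586))*(-1/24595) = 407/4919 - sqrt(6586)/24595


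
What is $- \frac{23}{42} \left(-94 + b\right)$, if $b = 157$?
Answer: $- \frac{69}{2} \approx -34.5$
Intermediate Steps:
$- \frac{23}{42} \left(-94 + b\right) = - \frac{23}{42} \left(-94 + 157\right) = \left(-23\right) \frac{1}{42} \cdot 63 = \left(- \frac{23}{42}\right) 63 = - \frac{69}{2}$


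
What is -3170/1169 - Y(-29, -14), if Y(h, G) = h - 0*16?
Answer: 30731/1169 ≈ 26.288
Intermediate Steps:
Y(h, G) = h (Y(h, G) = h - 1*0 = h + 0 = h)
-3170/1169 - Y(-29, -14) = -3170/1169 - 1*(-29) = -3170*1/1169 + 29 = -3170/1169 + 29 = 30731/1169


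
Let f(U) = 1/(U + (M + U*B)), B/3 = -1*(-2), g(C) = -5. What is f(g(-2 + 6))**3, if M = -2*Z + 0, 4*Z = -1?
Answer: -8/328509 ≈ -2.4352e-5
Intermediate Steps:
Z = -1/4 (Z = (1/4)*(-1) = -1/4 ≈ -0.25000)
M = 1/2 (M = -2*(-1/4) + 0 = 1/2 + 0 = 1/2 ≈ 0.50000)
B = 6 (B = 3*(-1*(-2)) = 3*2 = 6)
f(U) = 1/(1/2 + 7*U) (f(U) = 1/(U + (1/2 + U*6)) = 1/(U + (1/2 + 6*U)) = 1/(1/2 + 7*U))
f(g(-2 + 6))**3 = (2/(1 + 14*(-5)))**3 = (2/(1 - 70))**3 = (2/(-69))**3 = (2*(-1/69))**3 = (-2/69)**3 = -8/328509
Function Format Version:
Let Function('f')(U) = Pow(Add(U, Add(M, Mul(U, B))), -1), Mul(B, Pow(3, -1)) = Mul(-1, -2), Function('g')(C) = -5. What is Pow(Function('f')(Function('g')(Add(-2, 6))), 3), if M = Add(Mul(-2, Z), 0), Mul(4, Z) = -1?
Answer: Rational(-8, 328509) ≈ -2.4352e-5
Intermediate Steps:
Z = Rational(-1, 4) (Z = Mul(Rational(1, 4), -1) = Rational(-1, 4) ≈ -0.25000)
M = Rational(1, 2) (M = Add(Mul(-2, Rational(-1, 4)), 0) = Add(Rational(1, 2), 0) = Rational(1, 2) ≈ 0.50000)
B = 6 (B = Mul(3, Mul(-1, -2)) = Mul(3, 2) = 6)
Function('f')(U) = Pow(Add(Rational(1, 2), Mul(7, U)), -1) (Function('f')(U) = Pow(Add(U, Add(Rational(1, 2), Mul(U, 6))), -1) = Pow(Add(U, Add(Rational(1, 2), Mul(6, U))), -1) = Pow(Add(Rational(1, 2), Mul(7, U)), -1))
Pow(Function('f')(Function('g')(Add(-2, 6))), 3) = Pow(Mul(2, Pow(Add(1, Mul(14, -5)), -1)), 3) = Pow(Mul(2, Pow(Add(1, -70), -1)), 3) = Pow(Mul(2, Pow(-69, -1)), 3) = Pow(Mul(2, Rational(-1, 69)), 3) = Pow(Rational(-2, 69), 3) = Rational(-8, 328509)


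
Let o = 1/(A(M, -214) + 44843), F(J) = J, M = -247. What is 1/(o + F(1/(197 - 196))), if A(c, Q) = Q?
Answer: 44629/44630 ≈ 0.99998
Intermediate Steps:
o = 1/44629 (o = 1/(-214 + 44843) = 1/44629 ≈ 2.2407e-5)
1/(o + F(1/(197 - 196))) = 1/(1/44629 + 1/(197 - 196)) = 1/(1/44629 + 1/1) = 1/(1/44629 + 1) = 1/(44630/44629) = 44629/44630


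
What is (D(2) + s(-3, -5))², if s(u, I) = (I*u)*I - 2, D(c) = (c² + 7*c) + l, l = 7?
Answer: 2704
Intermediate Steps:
D(c) = 7 + c² + 7*c (D(c) = (c² + 7*c) + 7 = 7 + c² + 7*c)
s(u, I) = -2 + u*I² (s(u, I) = u*I² - 2 = -2 + u*I²)
(D(2) + s(-3, -5))² = ((7 + 2² + 7*2) + (-2 - 3*(-5)²))² = ((7 + 4 + 14) + (-2 - 3*25))² = (25 + (-2 - 75))² = (25 - 77)² = (-52)² = 2704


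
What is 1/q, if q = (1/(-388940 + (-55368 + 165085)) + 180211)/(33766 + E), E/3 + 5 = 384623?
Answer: 82902704815/12579764013 ≈ 6.5902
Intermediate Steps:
E = 1153854 (E = -15 + 3*384623 = -15 + 1153869 = 1153854)
q = 12579764013/82902704815 (q = (1/(-388940 + (-55368 + 165085)) + 180211)/(33766 + 1153854) = (1/(-388940 + 109717) + 180211)/1187620 = (1/(-279223) + 180211)*(1/1187620) = (-1/279223 + 180211)*(1/1187620) = (50319056052/279223)*(1/1187620) = 12579764013/82902704815 ≈ 0.15174)
1/q = 1/(12579764013/82902704815) = 82902704815/12579764013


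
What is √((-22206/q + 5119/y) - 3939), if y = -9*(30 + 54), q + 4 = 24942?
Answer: 5*I*√389667533834019/1571094 ≈ 62.822*I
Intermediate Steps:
q = 24938 (q = -4 + 24942 = 24938)
y = -756 (y = -9*84 = -756)
√((-22206/q + 5119/y) - 3939) = √((-22206/24938 + 5119/(-756)) - 3939) = √((-22206*1/24938 + 5119*(-1/756)) - 3939) = √((-11103/12469 - 5119/756) - 3939) = √(-72222679/9426564 - 3939) = √(-37203458275/9426564) = 5*I*√389667533834019/1571094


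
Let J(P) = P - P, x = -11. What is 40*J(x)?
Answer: 0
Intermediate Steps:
J(P) = 0
40*J(x) = 40*0 = 0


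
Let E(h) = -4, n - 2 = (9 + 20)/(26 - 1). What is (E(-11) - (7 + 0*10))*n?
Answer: -869/25 ≈ -34.760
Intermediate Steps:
n = 79/25 (n = 2 + (9 + 20)/(26 - 1) = 2 + 29/25 = 79/25 ≈ 3.1600)
(E(-11) - (7 + 0*10))*n = (-4 - (7 + 0*10))*(79/25) = (-4 - (7 + 0))*(79/25) = (-4 - 1*7)*(79/25) = (-4 - 7)*(79/25) = -11*79/25 = -869/25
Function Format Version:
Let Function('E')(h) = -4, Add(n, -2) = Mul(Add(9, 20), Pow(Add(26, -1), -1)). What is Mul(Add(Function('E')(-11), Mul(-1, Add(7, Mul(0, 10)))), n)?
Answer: Rational(-869, 25) ≈ -34.760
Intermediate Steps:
n = Rational(79, 25) (n = Add(2, Mul(Add(9, 20), Pow(Add(26, -1), -1))) = Add(2, Mul(29, Pow(25, -1))) = Add(2, Mul(29, Rational(1, 25))) = Add(2, Rational(29, 25)) = Rational(79, 25) ≈ 3.1600)
Mul(Add(Function('E')(-11), Mul(-1, Add(7, Mul(0, 10)))), n) = Mul(Add(-4, Mul(-1, Add(7, Mul(0, 10)))), Rational(79, 25)) = Mul(Add(-4, Mul(-1, Add(7, 0))), Rational(79, 25)) = Mul(Add(-4, Mul(-1, 7)), Rational(79, 25)) = Mul(Add(-4, -7), Rational(79, 25)) = Mul(-11, Rational(79, 25)) = Rational(-869, 25)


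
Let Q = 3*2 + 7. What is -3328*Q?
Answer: -43264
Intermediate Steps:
Q = 13 (Q = 6 + 7 = 13)
-3328*Q = -3328*13 = -43264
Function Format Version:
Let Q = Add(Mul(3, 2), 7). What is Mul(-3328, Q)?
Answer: -43264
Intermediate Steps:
Q = 13 (Q = Add(6, 7) = 13)
Mul(-3328, Q) = Mul(-3328, 13) = -43264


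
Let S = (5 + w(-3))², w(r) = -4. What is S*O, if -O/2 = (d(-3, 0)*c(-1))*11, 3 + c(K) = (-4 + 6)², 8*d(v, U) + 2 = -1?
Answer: 33/4 ≈ 8.2500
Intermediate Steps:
d(v, U) = -3/8 (d(v, U) = -¼ + (⅛)*(-1) = -¼ - ⅛ = -3/8)
S = 1 (S = (5 - 4)² = 1² = 1)
c(K) = 1 (c(K) = -3 + (-4 + 6)² = -3 + 2² = -3 + 4 = 1)
O = 33/4 (O = -2*(-3/8*1)*11 = -(-3)*11/4 = -2*(-33/8) = 33/4 ≈ 8.2500)
S*O = 1*(33/4) = 33/4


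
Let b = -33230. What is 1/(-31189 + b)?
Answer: -1/64419 ≈ -1.5523e-5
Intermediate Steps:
1/(-31189 + b) = 1/(-31189 - 33230) = 1/(-64419) = -1/64419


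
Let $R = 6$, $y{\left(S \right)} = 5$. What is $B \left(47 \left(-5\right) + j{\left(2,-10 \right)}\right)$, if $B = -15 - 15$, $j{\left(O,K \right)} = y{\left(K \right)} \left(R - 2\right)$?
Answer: $6450$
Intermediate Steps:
$j{\left(O,K \right)} = 20$ ($j{\left(O,K \right)} = 5 \left(6 - 2\right) = 5 \cdot 4 = 20$)
$B = -30$ ($B = -15 + \left(\left(-1 + 3\right) - 17\right) = -15 + \left(2 - 17\right) = -15 - 15 = -30$)
$B \left(47 \left(-5\right) + j{\left(2,-10 \right)}\right) = - 30 \left(47 \left(-5\right) + 20\right) = - 30 \left(-235 + 20\right) = \left(-30\right) \left(-215\right) = 6450$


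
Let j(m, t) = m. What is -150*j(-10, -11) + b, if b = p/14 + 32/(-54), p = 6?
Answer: 283469/189 ≈ 1499.8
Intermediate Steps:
b = -31/189 (b = 6/14 + 32/(-54) = 6*(1/14) + 32*(-1/54) = 3/7 - 16/27 = -31/189 ≈ -0.16402)
-150*j(-10, -11) + b = -150*(-10) - 31/189 = 1500 - 31/189 = 283469/189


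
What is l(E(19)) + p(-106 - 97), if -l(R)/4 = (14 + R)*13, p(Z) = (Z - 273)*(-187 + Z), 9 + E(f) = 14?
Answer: 184652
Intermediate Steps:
E(f) = 5 (E(f) = -9 + 14 = 5)
p(Z) = (-273 + Z)*(-187 + Z)
l(R) = -728 - 52*R (l(R) = -4*(14 + R)*13 = -4*(182 + 13*R) = -728 - 52*R)
l(E(19)) + p(-106 - 97) = (-728 - 52*5) + (51051 + (-106 - 97)² - 460*(-106 - 97)) = (-728 - 260) + (51051 + (-203)² - 460*(-203)) = -988 + (51051 + 41209 + 93380) = -988 + 185640 = 184652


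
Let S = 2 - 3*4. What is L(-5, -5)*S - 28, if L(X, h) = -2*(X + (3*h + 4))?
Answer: -348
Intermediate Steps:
L(X, h) = -8 - 6*h - 2*X (L(X, h) = -2*(X + (4 + 3*h)) = -2*(4 + X + 3*h) = -8 - 6*h - 2*X)
S = -10 (S = 2 - 12 = -10)
L(-5, -5)*S - 28 = (-8 - 6*(-5) - 2*(-5))*(-10) - 28 = (-8 + 30 + 10)*(-10) - 28 = 32*(-10) - 28 = -320 - 28 = -348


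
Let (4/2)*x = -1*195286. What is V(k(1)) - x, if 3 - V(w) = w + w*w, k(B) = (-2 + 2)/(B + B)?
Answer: 97646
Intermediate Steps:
k(B) = 0 (k(B) = 0/((2*B)) = 0*(1/(2*B)) = 0)
V(w) = 3 - w - w² (V(w) = 3 - (w + w*w) = 3 - (w + w²) = 3 + (-w - w²) = 3 - w - w²)
x = -97643 (x = (-1*195286)/2 = (½)*(-195286) = -97643)
V(k(1)) - x = (3 - 1*0 - 1*0²) - 1*(-97643) = (3 + 0 - 1*0) + 97643 = (3 + 0 + 0) + 97643 = 3 + 97643 = 97646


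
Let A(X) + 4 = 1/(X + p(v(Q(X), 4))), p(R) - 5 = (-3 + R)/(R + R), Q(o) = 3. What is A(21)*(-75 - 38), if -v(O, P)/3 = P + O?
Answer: 83281/186 ≈ 447.75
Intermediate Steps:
v(O, P) = -3*O - 3*P (v(O, P) = -3*(P + O) = -3*(O + P) = -3*O - 3*P)
p(R) = 5 + (-3 + R)/(2*R) (p(R) = 5 + (-3 + R)/(R + R) = 5 + (-3 + R)/((2*R)) = 5 + (-3 + R)*(1/(2*R)) = 5 + (-3 + R)/(2*R))
A(X) = -4 + 1/(39/7 + X) (A(X) = -4 + 1/(X + (-3 + 11*(-3*3 - 3*4))/(2*(-3*3 - 3*4))) = -4 + 1/(X + (-3 + 11*(-9 - 12))/(2*(-9 - 12))) = -4 + 1/(X + (1/2)*(-3 + 11*(-21))/(-21)) = -4 + 1/(X + (1/2)*(-1/21)*(-3 - 231)) = -4 + 1/(X + (1/2)*(-1/21)*(-234)) = -4 + 1/(X + 39/7) = -4 + 1/(39/7 + X))
A(21)*(-75 - 38) = ((-149 - 28*21)/(39 + 7*21))*(-75 - 38) = ((-149 - 588)/(39 + 147))*(-113) = (-737/186)*(-113) = ((1/186)*(-737))*(-113) = -737/186*(-113) = 83281/186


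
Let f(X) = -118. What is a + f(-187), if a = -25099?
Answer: -25217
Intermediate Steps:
a + f(-187) = -25099 - 118 = -25217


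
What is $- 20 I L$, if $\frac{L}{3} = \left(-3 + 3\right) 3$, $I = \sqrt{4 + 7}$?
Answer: $0$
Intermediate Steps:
$I = \sqrt{11} \approx 3.3166$
$L = 0$ ($L = 3 \left(-3 + 3\right) 3 = 3 \cdot 0 \cdot 3 = 3 \cdot 0 = 0$)
$- 20 I L = - 20 \sqrt{11} \cdot 0 = \left(-20\right) 0 = 0$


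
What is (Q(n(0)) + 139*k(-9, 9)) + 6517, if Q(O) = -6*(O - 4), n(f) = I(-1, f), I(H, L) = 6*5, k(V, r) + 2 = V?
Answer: 4832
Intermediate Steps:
k(V, r) = -2 + V
I(H, L) = 30
n(f) = 30
Q(O) = 24 - 6*O (Q(O) = -6*(-4 + O) = 24 - 6*O)
(Q(n(0)) + 139*k(-9, 9)) + 6517 = ((24 - 6*30) + 139*(-2 - 9)) + 6517 = ((24 - 180) + 139*(-11)) + 6517 = (-156 - 1529) + 6517 = -1685 + 6517 = 4832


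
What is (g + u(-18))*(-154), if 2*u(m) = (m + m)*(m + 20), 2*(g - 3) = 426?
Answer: -27720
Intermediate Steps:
g = 216 (g = 3 + (1/2)*426 = 3 + 213 = 216)
u(m) = m*(20 + m) (u(m) = ((m + m)*(m + 20))/2 = ((2*m)*(20 + m))/2 = (2*m*(20 + m))/2 = m*(20 + m))
(g + u(-18))*(-154) = (216 - 18*(20 - 18))*(-154) = (216 - 18*2)*(-154) = (216 - 36)*(-154) = 180*(-154) = -27720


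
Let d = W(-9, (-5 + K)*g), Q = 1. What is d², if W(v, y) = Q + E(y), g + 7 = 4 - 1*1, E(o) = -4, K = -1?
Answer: 9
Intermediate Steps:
g = -4 (g = -7 + (4 - 1*1) = -7 + (4 - 1) = -7 + 3 = -4)
W(v, y) = -3 (W(v, y) = 1 - 4 = -3)
d = -3
d² = (-3)² = 9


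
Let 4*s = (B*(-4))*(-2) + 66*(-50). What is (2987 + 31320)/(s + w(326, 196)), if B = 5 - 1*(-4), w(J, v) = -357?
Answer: -34307/1164 ≈ -29.473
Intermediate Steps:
B = 9 (B = 5 + 4 = 9)
s = -807 (s = ((9*(-4))*(-2) + 66*(-50))/4 = (-36*(-2) - 3300)/4 = (72 - 3300)/4 = (1/4)*(-3228) = -807)
(2987 + 31320)/(s + w(326, 196)) = (2987 + 31320)/(-807 - 357) = 34307/(-1164) = 34307*(-1/1164) = -34307/1164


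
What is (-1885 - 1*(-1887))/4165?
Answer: 2/4165 ≈ 0.00048019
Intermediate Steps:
(-1885 - 1*(-1887))/4165 = (-1885 + 1887)*(1/4165) = 2*(1/4165) = 2/4165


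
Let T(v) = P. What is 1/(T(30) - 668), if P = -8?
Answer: -1/676 ≈ -0.0014793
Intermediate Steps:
T(v) = -8
1/(T(30) - 668) = 1/(-8 - 668) = 1/(-676) = -1/676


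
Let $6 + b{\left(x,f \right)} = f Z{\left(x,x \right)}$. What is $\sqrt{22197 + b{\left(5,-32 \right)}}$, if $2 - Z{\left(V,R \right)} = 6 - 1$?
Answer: $\sqrt{22287} \approx 149.29$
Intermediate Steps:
$Z{\left(V,R \right)} = -3$ ($Z{\left(V,R \right)} = 2 - \left(6 - 1\right) = 2 - 5 = -3$)
$b{\left(x,f \right)} = -6 - 3 f$ ($b{\left(x,f \right)} = -6 + f \left(-3\right) = -6 - 3 f$)
$\sqrt{22197 + b{\left(5,-32 \right)}} = \sqrt{22197 - -90} = \sqrt{22197 + \left(-6 + 96\right)} = \sqrt{22197 + 90} = \sqrt{22287}$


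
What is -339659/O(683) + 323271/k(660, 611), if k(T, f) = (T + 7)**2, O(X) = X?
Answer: -150889758758/303859187 ≈ -496.58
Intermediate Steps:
k(T, f) = (7 + T)**2
-339659/O(683) + 323271/k(660, 611) = -339659/683 + 323271/((7 + 660)**2) = -339659*1/683 + 323271/(667**2) = -339659/683 + 323271/444889 = -150889758758/303859187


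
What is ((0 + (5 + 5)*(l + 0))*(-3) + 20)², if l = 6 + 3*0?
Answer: 25600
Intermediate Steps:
l = 6 (l = 6 + 0 = 6)
((0 + (5 + 5)*(l + 0))*(-3) + 20)² = ((0 + (5 + 5)*(6 + 0))*(-3) + 20)² = ((0 + 10*6)*(-3) + 20)² = ((0 + 60)*(-3) + 20)² = (60*(-3) + 20)² = (-180 + 20)² = (-160)² = 25600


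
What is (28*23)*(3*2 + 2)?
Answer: 5152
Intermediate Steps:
(28*23)*(3*2 + 2) = 644*(6 + 2) = 644*8 = 5152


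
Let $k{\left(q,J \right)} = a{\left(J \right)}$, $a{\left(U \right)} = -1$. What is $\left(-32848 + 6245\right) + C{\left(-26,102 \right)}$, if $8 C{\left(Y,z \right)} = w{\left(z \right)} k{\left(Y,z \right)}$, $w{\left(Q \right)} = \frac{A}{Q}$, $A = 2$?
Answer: $- \frac{10854025}{408} \approx -26603.0$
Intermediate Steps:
$k{\left(q,J \right)} = -1$
$w{\left(Q \right)} = \frac{2}{Q}$
$C{\left(Y,z \right)} = - \frac{1}{4 z}$ ($C{\left(Y,z \right)} = \frac{\frac{2}{z} \left(-1\right)}{8} = \frac{\left(-2\right) \frac{1}{z}}{8} = - \frac{1}{4 z}$)
$\left(-32848 + 6245\right) + C{\left(-26,102 \right)} = \left(-32848 + 6245\right) - \frac{1}{4 \cdot 102} = -26603 - \frac{1}{408} = - \frac{10854025}{408}$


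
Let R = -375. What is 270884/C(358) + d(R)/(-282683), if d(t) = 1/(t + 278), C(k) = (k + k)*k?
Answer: 1856926882053/1757144524582 ≈ 1.0568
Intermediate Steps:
C(k) = 2*k² (C(k) = (2*k)*k = 2*k²)
d(t) = 1/(278 + t)
270884/C(358) + d(R)/(-282683) = 270884/((2*358²)) + 1/((278 - 375)*(-282683)) = 270884/((2*128164)) - 1/282683/(-97) = 270884/256328 - 1/97*(-1/282683) = 270884*(1/256328) + 1/27420251 = 67721/64082 + 1/27420251 = 1856926882053/1757144524582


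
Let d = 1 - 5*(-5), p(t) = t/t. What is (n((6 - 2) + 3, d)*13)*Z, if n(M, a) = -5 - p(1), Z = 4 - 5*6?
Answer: 2028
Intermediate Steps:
p(t) = 1
Z = -26 (Z = 4 - 30 = -26)
d = 26 (d = 1 + 25 = 26)
n(M, a) = -6 (n(M, a) = -5 - 1*1 = -5 - 1 = -6)
(n((6 - 2) + 3, d)*13)*Z = -6*13*(-26) = -78*(-26) = 2028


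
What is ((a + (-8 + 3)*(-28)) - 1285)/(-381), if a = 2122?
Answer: -977/381 ≈ -2.5643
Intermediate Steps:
((a + (-8 + 3)*(-28)) - 1285)/(-381) = ((2122 + (-8 + 3)*(-28)) - 1285)/(-381) = ((2122 - 5*(-28)) - 1285)*(-1/381) = ((2122 + 140) - 1285)*(-1/381) = (2262 - 1285)*(-1/381) = 977*(-1/381) = -977/381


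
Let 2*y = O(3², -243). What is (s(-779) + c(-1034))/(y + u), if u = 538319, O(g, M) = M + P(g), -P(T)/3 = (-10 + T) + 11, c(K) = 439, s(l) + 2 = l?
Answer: -684/1076365 ≈ -0.00063547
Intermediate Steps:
s(l) = -2 + l
P(T) = -3 - 3*T (P(T) = -3*((-10 + T) + 11) = -3*(1 + T) = -3 - 3*T)
O(g, M) = -3 + M - 3*g (O(g, M) = M + (-3 - 3*g) = -3 + M - 3*g)
y = -273/2 (y = (-3 - 243 - 3*3²)/2 = (-3 - 243 - 3*9)/2 = (-3 - 243 - 27)/2 = (½)*(-273) = -273/2 ≈ -136.50)
(s(-779) + c(-1034))/(y + u) = ((-2 - 779) + 439)/(-273/2 + 538319) = (-781 + 439)/(1076365/2) = -342*2/1076365 = -684/1076365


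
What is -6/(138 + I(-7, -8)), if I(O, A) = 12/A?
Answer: -4/91 ≈ -0.043956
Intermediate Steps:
-6/(138 + I(-7, -8)) = -6/(138 + 12/(-8)) = -6/(138 + 12*(-⅛)) = -6/(138 - 3/2) = -6/273/2 = -6*2/273 = -4/91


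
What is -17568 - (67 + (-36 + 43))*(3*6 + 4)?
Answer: -19196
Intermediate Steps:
-17568 - (67 + (-36 + 43))*(3*6 + 4) = -17568 - (67 + 7)*(18 + 4) = -17568 - 74*22 = -17568 - 1*1628 = -17568 - 1628 = -19196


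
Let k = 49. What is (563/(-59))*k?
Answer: -27587/59 ≈ -467.58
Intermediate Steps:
(563/(-59))*k = (563/(-59))*49 = (563*(-1/59))*49 = -563/59*49 = -27587/59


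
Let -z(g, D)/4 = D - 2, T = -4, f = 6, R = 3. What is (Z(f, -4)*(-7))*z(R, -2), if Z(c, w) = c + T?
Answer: -224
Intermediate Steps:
z(g, D) = 8 - 4*D (z(g, D) = -4*(D - 2) = -4*(-2 + D) = 8 - 4*D)
Z(c, w) = -4 + c (Z(c, w) = c - 4 = -4 + c)
(Z(f, -4)*(-7))*z(R, -2) = ((-4 + 6)*(-7))*(8 - 4*(-2)) = (2*(-7))*(8 + 8) = -14*16 = -224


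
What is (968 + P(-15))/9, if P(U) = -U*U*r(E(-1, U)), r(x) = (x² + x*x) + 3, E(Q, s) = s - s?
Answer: 293/9 ≈ 32.556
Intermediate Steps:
E(Q, s) = 0
r(x) = 3 + 2*x² (r(x) = (x² + x²) + 3 = 2*x² + 3 = 3 + 2*x²)
P(U) = -3*U² (P(U) = -U*U*(3 + 2*0²) = -U²*(3 + 2*0) = -U²*(3 + 0) = -U²*3 = -3*U²)
(968 + P(-15))/9 = (968 - 3*(-15)²)/9 = (968 - 3*225)/9 = (968 - 675)/9 = (⅑)*293 = 293/9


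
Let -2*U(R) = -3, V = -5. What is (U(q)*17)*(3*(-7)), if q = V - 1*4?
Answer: -1071/2 ≈ -535.50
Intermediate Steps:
q = -9 (q = -5 - 1*4 = -5 - 4 = -9)
U(R) = 3/2 (U(R) = -½*(-3) = 3/2)
(U(q)*17)*(3*(-7)) = ((3/2)*17)*(3*(-7)) = (51/2)*(-21) = -1071/2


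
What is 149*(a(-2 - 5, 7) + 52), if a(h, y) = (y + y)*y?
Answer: 22350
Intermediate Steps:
a(h, y) = 2*y² (a(h, y) = (2*y)*y = 2*y²)
149*(a(-2 - 5, 7) + 52) = 149*(2*7² + 52) = 149*(2*49 + 52) = 149*(98 + 52) = 149*150 = 22350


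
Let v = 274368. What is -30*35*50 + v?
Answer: 221868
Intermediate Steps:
-30*35*50 + v = -30*35*50 + 274368 = -1050*50 + 274368 = -52500 + 274368 = 221868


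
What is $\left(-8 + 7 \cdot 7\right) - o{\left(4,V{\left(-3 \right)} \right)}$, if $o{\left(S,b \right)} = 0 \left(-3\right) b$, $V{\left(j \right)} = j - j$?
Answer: $41$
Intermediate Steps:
$V{\left(j \right)} = 0$
$o{\left(S,b \right)} = 0$ ($o{\left(S,b \right)} = 0 b = 0$)
$\left(-8 + 7 \cdot 7\right) - o{\left(4,V{\left(-3 \right)} \right)} = \left(-8 + 7 \cdot 7\right) - 0 = \left(-8 + 49\right) + 0 = 41 + 0 = 41$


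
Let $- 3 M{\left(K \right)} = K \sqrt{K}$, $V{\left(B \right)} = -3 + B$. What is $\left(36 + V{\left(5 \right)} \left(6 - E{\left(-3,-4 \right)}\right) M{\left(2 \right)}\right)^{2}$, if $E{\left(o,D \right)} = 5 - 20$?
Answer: $2864 - 2016 \sqrt{2} \approx 12.945$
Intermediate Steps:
$E{\left(o,D \right)} = -15$ ($E{\left(o,D \right)} = 5 - 20 = -15$)
$M{\left(K \right)} = - \frac{K^{\frac{3}{2}}}{3}$ ($M{\left(K \right)} = - \frac{K \sqrt{K}}{3} = - \frac{K^{\frac{3}{2}}}{3}$)
$\left(36 + V{\left(5 \right)} \left(6 - E{\left(-3,-4 \right)}\right) M{\left(2 \right)}\right)^{2} = \left(36 + \left(-3 + 5\right) \left(6 - -15\right) \left(- \frac{2^{\frac{3}{2}}}{3}\right)\right)^{2} = \left(36 + 2 \left(6 + 15\right) \left(- \frac{2 \sqrt{2}}{3}\right)\right)^{2} = \left(36 + 2 \cdot 21 \left(- \frac{2 \sqrt{2}}{3}\right)\right)^{2} = \left(36 + 42 \left(- \frac{2 \sqrt{2}}{3}\right)\right)^{2} = \left(36 - 28 \sqrt{2}\right)^{2}$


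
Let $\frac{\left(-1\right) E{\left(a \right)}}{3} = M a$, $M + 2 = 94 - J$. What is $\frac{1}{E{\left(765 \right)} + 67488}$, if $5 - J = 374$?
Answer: $- \frac{1}{990507} \approx -1.0096 \cdot 10^{-6}$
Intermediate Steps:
$J = -369$ ($J = 5 - 374 = -369$)
$M = 461$ ($M = -2 + \left(94 - -369\right) = -2 + \left(94 + 369\right) = -2 + 463 = 461$)
$E{\left(a \right)} = - 1383 a$ ($E{\left(a \right)} = - 3 \cdot 461 a = - 1383 a$)
$\frac{1}{E{\left(765 \right)} + 67488} = \frac{1}{\left(-1383\right) 765 + 67488} = \frac{1}{-1057995 + 67488} = \frac{1}{-990507} = - \frac{1}{990507}$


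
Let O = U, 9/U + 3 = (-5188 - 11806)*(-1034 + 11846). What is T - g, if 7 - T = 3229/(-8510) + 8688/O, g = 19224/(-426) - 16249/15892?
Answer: 851560347444666245339/4801052660 ≈ 1.7737e+11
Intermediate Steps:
U = -1/20415459 (U = 9/(-3 + (-5188 - 11806)*(-1034 + 11846)) = 9/(-3 - 16994*10812) = 9/(-3 - 183739128) = 9/(-183739131) = 9*(-1/183739131) = -1/20415459 ≈ -4.8982e-8)
O = -1/20415459 ≈ -4.8982e-8
g = -52071647/1128332 (g = 19224*(-1/426) - 16249*1/15892 = -3204/71 - 16249/15892 = -52071647/1128332 ≈ -46.149)
T = 1509414511372719/8510 (T = 7 - (3229/(-8510) + 8688/(-1/20415459)) = 7 - (3229*(-1/8510) + 8688*(-20415459)) = 7 - (-3229/8510 - 177369507792) = 7 - 1*(-1509414511313149/8510) = 7 + 1509414511313149/8510 = 1509414511372719/8510 ≈ 1.7737e+11)
T - g = 1509414511372719/8510 - 1*(-52071647/1128332) = 1509414511372719/8510 + 52071647/1128332 = 851560347444666245339/4801052660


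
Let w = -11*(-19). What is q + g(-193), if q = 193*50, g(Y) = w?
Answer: 9859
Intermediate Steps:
w = 209
g(Y) = 209
q = 9650
q + g(-193) = 9650 + 209 = 9859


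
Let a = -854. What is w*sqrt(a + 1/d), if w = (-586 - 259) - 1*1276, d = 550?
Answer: -2121*I*sqrt(10333378)/110 ≈ -61983.0*I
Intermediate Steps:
w = -2121 (w = -845 - 1276 = -2121)
w*sqrt(a + 1/d) = -2121*sqrt(-854 + 1/550) = -2121*I*sqrt(10333378)/110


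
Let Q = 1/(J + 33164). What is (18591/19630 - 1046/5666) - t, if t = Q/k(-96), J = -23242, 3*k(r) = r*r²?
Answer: 62036330069543111/81363298278113280 ≈ 0.76246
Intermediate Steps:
k(r) = r³/3 (k(r) = (r*r²)/3 = r³/3)
Q = 1/9922 (Q = 1/(-23242 + 33164) = 1/9922 ≈ 0.00010079)
t = -1/2926116864 (t = 1/(9922*(((⅓)*(-96)³))) = 1/(9922*(((⅓)*(-884736)))) = (1/9922)/(-294912) = (1/9922)*(-1/294912) = -1/2926116864 ≈ -3.4175e-10)
(18591/19630 - 1046/5666) - t = (18591/19630 - 1046/5666) - 1*(-1/2926116864) = (18591*(1/19630) - 1046*1/5666) + 1/2926116864 = (18591/19630 - 523/2833) + 1/2926116864 = 42401813/55611790 + 1/2926116864 = 62036330069543111/81363298278113280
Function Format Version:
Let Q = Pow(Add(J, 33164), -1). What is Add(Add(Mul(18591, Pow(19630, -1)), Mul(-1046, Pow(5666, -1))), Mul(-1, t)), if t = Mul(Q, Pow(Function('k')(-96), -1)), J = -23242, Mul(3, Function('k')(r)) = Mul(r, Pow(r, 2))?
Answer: Rational(62036330069543111, 81363298278113280) ≈ 0.76246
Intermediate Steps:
Function('k')(r) = Mul(Rational(1, 3), Pow(r, 3)) (Function('k')(r) = Mul(Rational(1, 3), Mul(r, Pow(r, 2))) = Mul(Rational(1, 3), Pow(r, 3)))
Q = Rational(1, 9922) (Q = Pow(Add(-23242, 33164), -1) = Pow(9922, -1) = Rational(1, 9922) ≈ 0.00010079)
t = Rational(-1, 2926116864) (t = Mul(Rational(1, 9922), Pow(Mul(Rational(1, 3), Pow(-96, 3)), -1)) = Mul(Rational(1, 9922), Pow(Mul(Rational(1, 3), -884736), -1)) = Mul(Rational(1, 9922), Pow(-294912, -1)) = Mul(Rational(1, 9922), Rational(-1, 294912)) = Rational(-1, 2926116864) ≈ -3.4175e-10)
Add(Add(Mul(18591, Pow(19630, -1)), Mul(-1046, Pow(5666, -1))), Mul(-1, t)) = Add(Add(Mul(18591, Pow(19630, -1)), Mul(-1046, Pow(5666, -1))), Mul(-1, Rational(-1, 2926116864))) = Add(Add(Mul(18591, Rational(1, 19630)), Mul(-1046, Rational(1, 5666))), Rational(1, 2926116864)) = Add(Add(Rational(18591, 19630), Rational(-523, 2833)), Rational(1, 2926116864)) = Add(Rational(42401813, 55611790), Rational(1, 2926116864)) = Rational(62036330069543111, 81363298278113280)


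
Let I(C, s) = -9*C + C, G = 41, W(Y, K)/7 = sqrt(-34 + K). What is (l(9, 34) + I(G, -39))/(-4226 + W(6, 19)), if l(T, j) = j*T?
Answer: 92972/17859811 + 154*I*sqrt(15)/17859811 ≈ 0.0052057 + 3.3396e-5*I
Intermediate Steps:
W(Y, K) = 7*sqrt(-34 + K)
l(T, j) = T*j
I(C, s) = -8*C
(l(9, 34) + I(G, -39))/(-4226 + W(6, 19)) = (9*34 - 8*41)/(-4226 + 7*sqrt(-34 + 19)) = (306 - 328)/(-4226 + 7*sqrt(-15)) = -22/(-4226 + 7*(I*sqrt(15))) = -22/(-4226 + 7*I*sqrt(15))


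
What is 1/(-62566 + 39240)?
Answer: -1/23326 ≈ -4.2871e-5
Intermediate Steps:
1/(-62566 + 39240) = 1/(-23326) = -1/23326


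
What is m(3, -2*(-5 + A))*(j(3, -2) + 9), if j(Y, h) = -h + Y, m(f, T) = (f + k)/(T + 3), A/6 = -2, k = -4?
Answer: -14/37 ≈ -0.37838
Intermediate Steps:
A = -12 (A = 6*(-2) = -12)
m(f, T) = (-4 + f)/(3 + T) (m(f, T) = (f - 4)/(T + 3) = (-4 + f)/(3 + T))
j(Y, h) = Y - h
m(3, -2*(-5 + A))*(j(3, -2) + 9) = ((-4 + 3)/(3 - 2*(-5 - 12)))*((3 - 1*(-2)) + 9) = (-1/(3 - 2*(-17)))*((3 + 2) + 9) = (-1/(3 + 34))*(5 + 9) = (-1/37)*14 = ((1/37)*(-1))*14 = -1/37*14 = -14/37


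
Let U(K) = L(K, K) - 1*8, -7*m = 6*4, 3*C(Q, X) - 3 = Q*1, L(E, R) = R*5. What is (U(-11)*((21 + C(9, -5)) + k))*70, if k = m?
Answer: -95130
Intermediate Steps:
L(E, R) = 5*R
C(Q, X) = 1 + Q/3 (C(Q, X) = 1 + (Q*1)/3 = 1 + Q/3)
m = -24/7 (m = -6*4/7 = -⅐*24 = -24/7 ≈ -3.4286)
k = -24/7 ≈ -3.4286
U(K) = -8 + 5*K (U(K) = 5*K - 1*8 = 5*K - 8 = -8 + 5*K)
(U(-11)*((21 + C(9, -5)) + k))*70 = ((-8 + 5*(-11))*((21 + (1 + (⅓)*9)) - 24/7))*70 = ((-8 - 55)*((21 + (1 + 3)) - 24/7))*70 = -63*((21 + 4) - 24/7)*70 = -63*(25 - 24/7)*70 = -63*151/7*70 = -1359*70 = -95130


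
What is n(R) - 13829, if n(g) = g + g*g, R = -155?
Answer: 10041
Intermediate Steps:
n(g) = g + g²
n(R) - 13829 = -155*(1 - 155) - 13829 = -155*(-154) - 13829 = 23870 - 13829 = 10041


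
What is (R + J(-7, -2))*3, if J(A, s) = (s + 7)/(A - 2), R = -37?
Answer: -338/3 ≈ -112.67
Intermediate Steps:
J(A, s) = (7 + s)/(-2 + A)
(R + J(-7, -2))*3 = (-37 + (7 - 2)/(-2 - 7))*3 = (-37 + 5/(-9))*3 = (-37 - ⅑*5)*3 = (-37 - 5/9)*3 = -338/9*3 = -338/3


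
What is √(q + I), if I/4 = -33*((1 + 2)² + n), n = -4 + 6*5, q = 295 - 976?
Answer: 3*I*√589 ≈ 72.808*I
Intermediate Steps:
q = -681
n = 26 (n = -4 + 30 = 26)
I = -4620 (I = 4*(-33*((1 + 2)² + 26)) = 4*(-33*(3² + 26)) = 4*(-33*(9 + 26)) = 4*(-33*35) = 4*(-1155) = -4620)
√(q + I) = √(-681 - 4620) = √(-5301) = 3*I*√589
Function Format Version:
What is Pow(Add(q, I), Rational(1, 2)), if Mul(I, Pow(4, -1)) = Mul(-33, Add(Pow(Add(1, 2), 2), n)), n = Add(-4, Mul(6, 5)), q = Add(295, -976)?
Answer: Mul(3, I, Pow(589, Rational(1, 2))) ≈ Mul(72.808, I)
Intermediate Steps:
q = -681
n = 26 (n = Add(-4, 30) = 26)
I = -4620 (I = Mul(4, Mul(-33, Add(Pow(Add(1, 2), 2), 26))) = Mul(4, Mul(-33, Add(Pow(3, 2), 26))) = Mul(4, Mul(-33, Add(9, 26))) = Mul(4, Mul(-33, 35)) = Mul(4, -1155) = -4620)
Pow(Add(q, I), Rational(1, 2)) = Pow(Add(-681, -4620), Rational(1, 2)) = Pow(-5301, Rational(1, 2)) = Mul(3, I, Pow(589, Rational(1, 2)))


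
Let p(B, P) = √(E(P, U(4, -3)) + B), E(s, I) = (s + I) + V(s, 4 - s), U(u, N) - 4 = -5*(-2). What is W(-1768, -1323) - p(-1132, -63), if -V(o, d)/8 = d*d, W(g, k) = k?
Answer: -1323 - 7*I*√757 ≈ -1323.0 - 192.6*I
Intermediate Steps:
U(u, N) = 14 (U(u, N) = 4 - 5*(-2) = 4 + 10 = 14)
V(o, d) = -8*d² (V(o, d) = -8*d*d = -8*d²)
E(s, I) = I + s - 8*(4 - s)² (E(s, I) = (s + I) - 8*(4 - s)² = (I + s) - 8*(4 - s)² = I + s - 8*(4 - s)²)
p(B, P) = √(14 + B + P - 8*(-4 + P)²) (p(B, P) = √((14 + P - 8*(-4 + P)²) + B) = √(14 + B + P - 8*(-4 + P)²))
W(-1768, -1323) - p(-1132, -63) = -1323 - √(14 - 1132 - 63 - 8*(-4 - 63)²) = -1323 - √(14 - 1132 - 63 - 8*(-67)²) = -1323 - √(14 - 1132 - 63 - 8*4489) = -1323 - √(14 - 1132 - 63 - 35912) = -1323 - √(-37093) = -1323 - 7*I*√757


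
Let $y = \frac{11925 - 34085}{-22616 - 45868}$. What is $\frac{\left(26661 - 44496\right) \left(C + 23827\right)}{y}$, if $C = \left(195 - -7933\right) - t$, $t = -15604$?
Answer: $- \frac{2904456998313}{1108} \approx -2.6213 \cdot 10^{9}$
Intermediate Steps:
$y = \frac{5540}{17121}$ ($y = - \frac{22160}{-68484} = \left(-22160\right) \left(- \frac{1}{68484}\right) = \frac{5540}{17121} \approx 0.32358$)
$C = 23732$ ($C = \left(195 - -7933\right) - -15604 = \left(195 + 7933\right) + 15604 = 8128 + 15604 = 23732$)
$\frac{\left(26661 - 44496\right) \left(C + 23827\right)}{y} = \frac{\left(26661 - 44496\right) \left(23732 + 23827\right)}{\frac{5540}{17121}} = \left(-17835\right) 47559 \cdot \frac{17121}{5540} = \left(-848214765\right) \frac{17121}{5540} = - \frac{2904456998313}{1108}$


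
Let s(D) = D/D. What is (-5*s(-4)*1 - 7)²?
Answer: 144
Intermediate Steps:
s(D) = 1
(-5*s(-4)*1 - 7)² = (-5*1*1 - 7)² = (-5*1 - 7)² = (-5 - 7)² = (-12)² = 144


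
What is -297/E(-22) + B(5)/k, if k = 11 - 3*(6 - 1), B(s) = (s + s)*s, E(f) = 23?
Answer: -1169/46 ≈ -25.413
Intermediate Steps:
B(s) = 2*s² (B(s) = (2*s)*s = 2*s²)
k = -4 (k = 11 - 3*5 = 11 - 15 = -4)
-297/E(-22) + B(5)/k = -297/23 + (2*5²)/(-4) = -297*1/23 + (2*25)*(-¼) = -297/23 + 50*(-¼) = -297/23 - 25/2 = -1169/46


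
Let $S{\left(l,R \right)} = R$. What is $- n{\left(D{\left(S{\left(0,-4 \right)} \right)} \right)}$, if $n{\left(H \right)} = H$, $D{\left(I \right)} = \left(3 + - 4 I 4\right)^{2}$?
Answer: $-4489$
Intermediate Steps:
$D{\left(I \right)} = \left(3 - 16 I\right)^{2}$
$- n{\left(D{\left(S{\left(0,-4 \right)} \right)} \right)} = - \left(-3 + 16 \left(-4\right)\right)^{2} = - \left(-3 - 64\right)^{2} = - \left(-67\right)^{2} = \left(-1\right) 4489 = -4489$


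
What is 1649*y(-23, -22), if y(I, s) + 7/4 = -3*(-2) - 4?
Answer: 1649/4 ≈ 412.25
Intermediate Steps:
y(I, s) = 1/4 (y(I, s) = -7/4 + (-3*(-2) - 4) = -7/4 + (6 - 4) = -7/4 + 2 = 1/4)
1649*y(-23, -22) = 1649*(1/4) = 1649/4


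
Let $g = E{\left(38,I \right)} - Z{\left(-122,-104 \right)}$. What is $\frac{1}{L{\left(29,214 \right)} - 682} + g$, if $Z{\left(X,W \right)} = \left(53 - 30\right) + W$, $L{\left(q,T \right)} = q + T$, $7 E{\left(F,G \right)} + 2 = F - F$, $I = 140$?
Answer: $\frac{248028}{3073} \approx 80.712$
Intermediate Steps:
$E{\left(F,G \right)} = - \frac{2}{7}$ ($E{\left(F,G \right)} = - \frac{2}{7} + \frac{F - F}{7} = - \frac{2}{7} + \frac{1}{7} \cdot 0 = - \frac{2}{7} + 0 = - \frac{2}{7}$)
$L{\left(q,T \right)} = T + q$
$Z{\left(X,W \right)} = 23 + W$
$g = \frac{565}{7}$ ($g = - \frac{2}{7} - \left(23 - 104\right) = - \frac{2}{7} - -81 = - \frac{2}{7} + 81 = \frac{565}{7} \approx 80.714$)
$\frac{1}{L{\left(29,214 \right)} - 682} + g = \frac{1}{\left(214 + 29\right) - 682} + \frac{565}{7} = \frac{1}{243 - 682} + \frac{565}{7} = \frac{1}{-439} + \frac{565}{7} = - \frac{1}{439} + \frac{565}{7} = \frac{248028}{3073}$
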